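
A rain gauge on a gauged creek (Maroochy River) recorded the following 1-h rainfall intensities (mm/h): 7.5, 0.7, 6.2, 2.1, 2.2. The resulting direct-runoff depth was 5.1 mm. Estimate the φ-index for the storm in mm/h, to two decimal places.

Only the 2 blocks with intensity above φ contribute runoff: 7.5, 6.2 mm/h.
Σ(I−φ)·Δt = d  ⇒  (7.5+6.2 − 2φ)·1 = 5.1
φ = (13.70 − 5.1/1) / 2 = 4.30 mm/h.

φ ≈ 4.30 mm/h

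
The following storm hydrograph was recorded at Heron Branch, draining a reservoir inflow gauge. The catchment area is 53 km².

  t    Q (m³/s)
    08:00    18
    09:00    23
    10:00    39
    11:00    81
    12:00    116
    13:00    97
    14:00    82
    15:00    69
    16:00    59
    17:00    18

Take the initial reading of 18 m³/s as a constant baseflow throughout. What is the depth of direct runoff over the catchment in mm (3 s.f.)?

Direct runoff: 0.0, 5.0, 21.0, 63.0, 98.0, 79.0, 64.0, 51.0, 41.0, 0.0 m³/s; ΣQ_DR = 422.0 m³/s.
V = ΣQ_DR · Δt = 422.0 × 3600 s = 1.519 × 10^6 m³.
Over A = 53 km², depth = V / A = 28.7 mm.

d ≈ 28.7 mm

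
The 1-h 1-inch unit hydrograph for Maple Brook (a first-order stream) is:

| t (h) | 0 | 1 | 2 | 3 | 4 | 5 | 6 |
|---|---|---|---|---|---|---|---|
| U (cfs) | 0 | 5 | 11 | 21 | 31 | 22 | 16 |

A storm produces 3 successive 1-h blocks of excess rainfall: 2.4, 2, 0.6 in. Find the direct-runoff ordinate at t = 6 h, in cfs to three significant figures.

Q ≈ 101 cfs

By discrete convolution, Q_j = Σ (P_i / 1 in) · U_{j−i}.
At t = 6 h (j=6): Q = (2.4/1)·16 + (2/1)·22 + (0.6/1)·31 = 101 cfs.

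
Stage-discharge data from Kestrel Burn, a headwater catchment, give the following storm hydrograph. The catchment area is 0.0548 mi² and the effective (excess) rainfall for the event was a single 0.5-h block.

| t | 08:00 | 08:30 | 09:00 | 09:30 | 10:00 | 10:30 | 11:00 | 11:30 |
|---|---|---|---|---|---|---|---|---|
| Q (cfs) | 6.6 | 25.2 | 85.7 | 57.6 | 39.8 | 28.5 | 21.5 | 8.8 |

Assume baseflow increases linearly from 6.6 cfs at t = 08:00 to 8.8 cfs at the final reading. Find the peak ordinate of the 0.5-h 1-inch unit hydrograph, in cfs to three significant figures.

U_p ≈ 26.2 cfs

Direct runoff: 0.00, 18.29, 78.47, 50.06, 31.94, 20.33, 13.01, 0.00 cfs; ΣQ_DR = 212.1 cfs, peak = 78.47 cfs.
Runoff depth d = ΣQ_DR·Δt / A = 212.1 × 1800 / (0.0548 mi²) = 2.999 in.
The 1-inch UH is the DRH scaled by (1 in)/d, so U_p = 78.47 × 1/2.999 = 26.2 cfs.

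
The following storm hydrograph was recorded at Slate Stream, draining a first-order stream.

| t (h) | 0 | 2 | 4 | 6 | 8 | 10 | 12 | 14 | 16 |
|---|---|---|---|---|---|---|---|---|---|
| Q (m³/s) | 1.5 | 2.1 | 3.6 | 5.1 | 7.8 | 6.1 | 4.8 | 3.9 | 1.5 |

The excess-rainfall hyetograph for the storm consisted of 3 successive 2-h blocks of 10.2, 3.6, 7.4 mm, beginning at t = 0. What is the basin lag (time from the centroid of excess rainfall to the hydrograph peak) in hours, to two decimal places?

t_L ≈ 5.26 h

Centroid of excess rainfall: t_c = Σ P_i·t̄_i / ΣP_i = 2.7358 h (block centres at 1, 3, 5 h).
Hydrograph peak occurs at t = 8 h, so basin lag t_L = 8 − 2.7358 = 5.26 h.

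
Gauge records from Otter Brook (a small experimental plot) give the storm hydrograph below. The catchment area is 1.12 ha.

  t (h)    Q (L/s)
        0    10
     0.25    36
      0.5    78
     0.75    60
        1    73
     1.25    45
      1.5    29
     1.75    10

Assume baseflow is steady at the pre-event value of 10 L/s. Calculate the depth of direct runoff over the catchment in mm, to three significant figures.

d ≈ 21.0 mm

Direct runoff: 0.0, 26.0, 68.0, 50.0, 63.0, 35.0, 19.0, 0.0 L/s; ΣQ_DR = 261.0 L/s.
V = ΣQ_DR · Δt = 261.0 × 900 s = 2.349 × 10^5 L.
Over A = 1.12 ha, depth = V / A = 21.0 mm.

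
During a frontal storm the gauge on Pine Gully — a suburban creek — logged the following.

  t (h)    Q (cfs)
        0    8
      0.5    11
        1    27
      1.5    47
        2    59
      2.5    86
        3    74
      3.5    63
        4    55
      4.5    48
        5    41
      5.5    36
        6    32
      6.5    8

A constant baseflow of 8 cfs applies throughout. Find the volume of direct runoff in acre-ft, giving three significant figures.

V ≈ 20.0 acre-ft

Direct-runoff ordinates (Q − Q_b): 0.0, 3.0, 19.0, 39.0, 51.0, 78.0, 66.0, 55.0, 47.0, 40.0, 33.0, 28.0, 24.0, 0.0 cfs.
ΣQ_DR = 483.0 cfs.
With Δt = 0.5 h = 1800 s, V = ΣQ_DR · Δt = 483.0 × 1800 = 8.69 × 10^5 ft³ = 20.0 acre-ft.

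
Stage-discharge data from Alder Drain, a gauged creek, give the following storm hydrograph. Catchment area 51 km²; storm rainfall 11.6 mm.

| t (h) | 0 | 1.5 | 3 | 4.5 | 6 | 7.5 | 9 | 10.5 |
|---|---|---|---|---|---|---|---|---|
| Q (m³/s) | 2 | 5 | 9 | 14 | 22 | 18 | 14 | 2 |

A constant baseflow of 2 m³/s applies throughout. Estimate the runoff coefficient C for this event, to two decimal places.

C ≈ 0.64

ΣQ_DR = 70.00 m³/s; V = ΣQ_DR·Δt = 3.780 × 10^5 m³.
Runoff depth d = V / A = 7.412 mm.
C = d / P = 7.412 / 11.6 = 0.64.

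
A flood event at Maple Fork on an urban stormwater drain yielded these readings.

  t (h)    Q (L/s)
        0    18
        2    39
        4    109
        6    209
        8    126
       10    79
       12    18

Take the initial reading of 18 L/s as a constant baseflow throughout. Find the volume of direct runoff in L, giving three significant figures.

V ≈ 3.40 × 10^6 L

Direct-runoff ordinates (Q − Q_b): 0.0, 21.0, 91.0, 191.0, 108.0, 61.0, 0.0 L/s.
ΣQ_DR = 472.0 L/s.
With Δt = 2 h = 7200 s, V = ΣQ_DR · Δt = 472.0 × 7200 = 3.40 × 10^6 L.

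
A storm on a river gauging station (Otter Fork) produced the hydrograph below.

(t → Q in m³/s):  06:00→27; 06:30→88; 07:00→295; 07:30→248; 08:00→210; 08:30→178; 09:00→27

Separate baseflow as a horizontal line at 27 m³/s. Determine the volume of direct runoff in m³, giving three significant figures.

V ≈ 1.59 × 10^6 m³

Direct-runoff ordinates (Q − Q_b): 0.0, 61.0, 268.0, 221.0, 183.0, 151.0, 0.0 m³/s.
ΣQ_DR = 884.0 m³/s.
With Δt = 0.5 h = 1800 s, V = ΣQ_DR · Δt = 884.0 × 1800 = 1.59 × 10^6 m³.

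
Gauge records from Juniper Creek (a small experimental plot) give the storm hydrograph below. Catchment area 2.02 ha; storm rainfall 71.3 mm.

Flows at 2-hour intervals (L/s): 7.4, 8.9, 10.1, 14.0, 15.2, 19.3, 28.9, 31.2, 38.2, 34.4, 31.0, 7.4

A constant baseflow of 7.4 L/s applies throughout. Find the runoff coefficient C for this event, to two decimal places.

C ≈ 0.79

ΣQ_DR = 157.2 L/s; V = ΣQ_DR·Δt = 1.132 × 10^6 L.
Runoff depth d = V / A = 56.03 mm.
C = d / P = 56.03 / 71.3 = 0.79.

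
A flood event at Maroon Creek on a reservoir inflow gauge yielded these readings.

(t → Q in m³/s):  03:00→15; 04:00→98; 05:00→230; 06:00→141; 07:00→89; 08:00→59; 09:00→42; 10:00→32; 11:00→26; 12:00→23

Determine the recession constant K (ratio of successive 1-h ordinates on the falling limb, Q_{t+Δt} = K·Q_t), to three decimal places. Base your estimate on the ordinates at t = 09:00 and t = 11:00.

K ≈ 0.787

Using the recession-limb readings at t = 09:00 and t = 11:00: Q falls from 42 to 26 m³/s over 2 intervals.
K = (Q₂/Q₁)^(1/2) = (26/42)^(1/2) = 0.787.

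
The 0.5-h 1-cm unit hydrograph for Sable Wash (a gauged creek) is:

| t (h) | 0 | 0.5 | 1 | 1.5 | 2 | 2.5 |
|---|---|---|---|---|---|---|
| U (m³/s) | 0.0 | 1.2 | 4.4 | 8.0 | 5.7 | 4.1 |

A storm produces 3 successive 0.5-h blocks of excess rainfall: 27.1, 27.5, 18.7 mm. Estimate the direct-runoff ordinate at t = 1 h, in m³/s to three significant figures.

By discrete convolution, Q_j = Σ (P_i / 10 mm) · U_{j−i}.
At t = 1 h (j=2): Q = (27.1/10)·4.4 + (27.5/10)·1.2 + (18.7/10)·0.0 = 15.2 m³/s.

Q ≈ 15.2 m³/s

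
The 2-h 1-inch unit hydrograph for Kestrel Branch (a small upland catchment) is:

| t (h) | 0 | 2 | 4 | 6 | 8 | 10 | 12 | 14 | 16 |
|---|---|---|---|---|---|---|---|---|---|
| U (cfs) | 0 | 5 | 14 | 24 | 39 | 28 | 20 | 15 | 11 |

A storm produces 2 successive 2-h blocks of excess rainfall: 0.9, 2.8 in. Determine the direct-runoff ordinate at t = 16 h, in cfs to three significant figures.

Q ≈ 51.9 cfs

By discrete convolution, Q_j = Σ (P_i / 1 in) · U_{j−i}.
At t = 16 h (j=8): Q = (0.9/1)·11 + (2.8/1)·15 = 51.9 cfs.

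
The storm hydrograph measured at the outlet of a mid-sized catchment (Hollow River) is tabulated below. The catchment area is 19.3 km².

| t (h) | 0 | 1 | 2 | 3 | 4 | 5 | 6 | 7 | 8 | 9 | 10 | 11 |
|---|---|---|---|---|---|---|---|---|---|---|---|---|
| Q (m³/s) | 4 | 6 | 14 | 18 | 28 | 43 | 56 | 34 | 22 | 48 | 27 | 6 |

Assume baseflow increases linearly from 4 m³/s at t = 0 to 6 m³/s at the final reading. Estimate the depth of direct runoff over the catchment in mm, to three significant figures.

Direct runoff: 0.00, 1.82, 9.64, 13.45, 23.27, 38.09, 50.91, 28.73, 16.55, 42.36, 21.18, 0.00 m³/s; ΣQ_DR = 246.0 m³/s.
V = ΣQ_DR · Δt = 246.0 × 3600 s = 8.856 × 10^5 m³.
Over A = 19.3 km², depth = V / A = 45.9 mm.

d ≈ 45.9 mm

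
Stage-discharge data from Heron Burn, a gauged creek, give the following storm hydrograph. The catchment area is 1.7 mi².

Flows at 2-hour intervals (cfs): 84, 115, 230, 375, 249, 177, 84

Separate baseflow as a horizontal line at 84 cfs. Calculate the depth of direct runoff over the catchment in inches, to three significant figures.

Direct runoff: 0.0, 31.0, 146.0, 291.0, 165.0, 93.0, 0.0 cfs; ΣQ_DR = 726.0 cfs.
V = ΣQ_DR · Δt = 726.0 × 7200 s = 5.227 × 10^6 ft³.
Over A = 1.7 mi², depth = V / A = 1.32 in.

d ≈ 1.32 in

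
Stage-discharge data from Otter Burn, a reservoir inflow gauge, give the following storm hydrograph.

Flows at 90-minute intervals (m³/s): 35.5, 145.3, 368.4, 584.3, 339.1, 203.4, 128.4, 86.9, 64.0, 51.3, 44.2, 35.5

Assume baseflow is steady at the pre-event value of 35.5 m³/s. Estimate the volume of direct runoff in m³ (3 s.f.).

V ≈ 8.97 × 10^6 m³

Direct-runoff ordinates (Q − Q_b): 0.0, 109.8, 332.9, 548.8, 303.6, 167.9, 92.9, 51.4, 28.5, 15.8, 8.7, 0.0 m³/s.
ΣQ_DR = 1660 m³/s.
With Δt = 1.5 h = 5400 s, V = ΣQ_DR · Δt = 1660 × 5400 = 8.97 × 10^6 m³.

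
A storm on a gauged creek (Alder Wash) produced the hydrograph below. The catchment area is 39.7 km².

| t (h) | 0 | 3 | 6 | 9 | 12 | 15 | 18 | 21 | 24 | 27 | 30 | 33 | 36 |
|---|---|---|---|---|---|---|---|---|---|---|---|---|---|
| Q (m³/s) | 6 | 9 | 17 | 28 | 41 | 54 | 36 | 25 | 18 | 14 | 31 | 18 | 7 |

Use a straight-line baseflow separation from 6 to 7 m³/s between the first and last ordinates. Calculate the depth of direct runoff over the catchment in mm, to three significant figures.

Direct runoff: 0.00, 2.92, 10.83, 21.75, 34.67, 47.58, 29.50, 18.42, 11.33, 7.25, 24.17, 11.08, 0.00 m³/s; ΣQ_DR = 219.5 m³/s.
V = ΣQ_DR · Δt = 219.5 × 10800 s = 2.371 × 10^6 m³.
Over A = 39.7 km², depth = V / A = 59.7 mm.

d ≈ 59.7 mm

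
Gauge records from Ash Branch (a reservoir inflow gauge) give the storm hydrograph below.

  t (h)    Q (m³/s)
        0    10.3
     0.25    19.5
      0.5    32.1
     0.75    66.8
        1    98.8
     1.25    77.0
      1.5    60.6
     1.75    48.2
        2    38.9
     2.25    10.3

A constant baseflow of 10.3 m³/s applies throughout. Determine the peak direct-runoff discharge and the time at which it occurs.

Q_p = 88.5 m³/s at t = 1 h

Subtracting baseflow gives direct-runoff ordinates: 0.0, 9.2, 21.8, 56.5, 88.5, 66.7, 50.3, 37.9, 28.6, 0.0 m³/s.
The maximum is 88.5 m³/s, occurring at the reading for t = 1 h.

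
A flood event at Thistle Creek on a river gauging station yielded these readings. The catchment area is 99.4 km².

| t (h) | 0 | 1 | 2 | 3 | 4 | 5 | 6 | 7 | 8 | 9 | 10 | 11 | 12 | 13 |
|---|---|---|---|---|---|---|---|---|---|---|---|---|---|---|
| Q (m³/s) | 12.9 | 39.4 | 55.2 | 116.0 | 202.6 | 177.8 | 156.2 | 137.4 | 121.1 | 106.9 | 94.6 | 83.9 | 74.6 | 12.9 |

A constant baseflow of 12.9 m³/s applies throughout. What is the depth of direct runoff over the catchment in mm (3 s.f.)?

d ≈ 43.9 mm

Direct runoff: 0.0, 26.5, 42.3, 103.1, 189.7, 164.9, 143.3, 124.5, 108.2, 94.0, 81.7, 71.0, 61.7, 0.0 m³/s; ΣQ_DR = 1211 m³/s.
V = ΣQ_DR · Δt = 1211 × 3600 s = 4.359 × 10^6 m³.
Over A = 99.4 km², depth = V / A = 43.9 mm.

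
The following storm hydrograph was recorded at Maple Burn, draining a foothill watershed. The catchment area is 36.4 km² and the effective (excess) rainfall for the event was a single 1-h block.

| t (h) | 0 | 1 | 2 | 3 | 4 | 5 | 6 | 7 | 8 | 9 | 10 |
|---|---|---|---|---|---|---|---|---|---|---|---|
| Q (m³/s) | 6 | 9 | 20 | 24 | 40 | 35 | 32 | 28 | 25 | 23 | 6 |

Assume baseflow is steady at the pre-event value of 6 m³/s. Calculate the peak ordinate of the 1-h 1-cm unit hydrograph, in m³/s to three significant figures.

U_p ≈ 18.9 m³/s

Direct runoff: 0.0, 3.0, 14.0, 18.0, 34.0, 29.0, 26.0, 22.0, 19.0, 17.0, 0.0 m³/s; ΣQ_DR = 182.0 m³/s, peak = 34.0 m³/s.
Runoff depth d = ΣQ_DR·Δt / A = 182.0 × 3600 / (36.4 km²) = 18.00 mm.
The 1-cm UH is the DRH scaled by (10 mm)/d, so U_p = 34.0 × 10/18.00 = 18.9 m³/s.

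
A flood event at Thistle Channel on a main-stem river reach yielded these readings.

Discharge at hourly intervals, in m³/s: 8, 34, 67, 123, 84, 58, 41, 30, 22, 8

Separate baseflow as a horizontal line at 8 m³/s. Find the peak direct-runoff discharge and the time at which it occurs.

Q_p = 115.0 m³/s at t = 3 h

Subtracting baseflow gives direct-runoff ordinates: 0.0, 26.0, 59.0, 115.0, 76.0, 50.0, 33.0, 22.0, 14.0, 0.0 m³/s.
The maximum is 115.0 m³/s, occurring at the reading for t = 3 h.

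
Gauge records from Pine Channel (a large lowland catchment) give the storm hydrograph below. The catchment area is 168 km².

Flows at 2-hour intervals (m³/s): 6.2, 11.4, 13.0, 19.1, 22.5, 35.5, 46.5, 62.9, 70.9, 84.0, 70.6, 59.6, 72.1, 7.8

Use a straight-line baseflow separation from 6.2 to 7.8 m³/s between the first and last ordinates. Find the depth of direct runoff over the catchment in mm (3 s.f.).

Direct runoff: 0.00, 5.08, 6.55, 12.53, 15.81, 28.68, 39.56, 55.84, 63.72, 76.69, 63.17, 52.05, 64.42, 0.00 m³/s; ΣQ_DR = 484.1 m³/s.
V = ΣQ_DR · Δt = 484.1 × 7200 s = 3.486 × 10^6 m³.
Over A = 168 km², depth = V / A = 20.7 mm.

d ≈ 20.7 mm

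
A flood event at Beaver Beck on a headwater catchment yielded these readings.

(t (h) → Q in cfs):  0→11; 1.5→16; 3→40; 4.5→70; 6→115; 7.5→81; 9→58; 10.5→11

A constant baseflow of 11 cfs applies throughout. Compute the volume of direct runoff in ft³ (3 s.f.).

Direct-runoff ordinates (Q − Q_b): 0.0, 5.0, 29.0, 59.0, 104.0, 70.0, 47.0, 0.0 cfs.
ΣQ_DR = 314.0 cfs.
With Δt = 1.5 h = 5400 s, V = ΣQ_DR · Δt = 314.0 × 5400 = 1.70 × 10^6 ft³.

V ≈ 1.70 × 10^6 ft³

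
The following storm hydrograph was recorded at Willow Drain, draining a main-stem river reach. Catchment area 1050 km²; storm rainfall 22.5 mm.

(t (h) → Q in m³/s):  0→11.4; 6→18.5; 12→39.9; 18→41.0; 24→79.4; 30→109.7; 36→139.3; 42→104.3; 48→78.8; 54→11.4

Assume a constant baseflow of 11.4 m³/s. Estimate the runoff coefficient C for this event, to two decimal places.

ΣQ_DR = 519.7 m³/s; V = ΣQ_DR·Δt = 1.123 × 10^7 m³.
Runoff depth d = V / A = 10.69 mm.
C = d / P = 10.69 / 22.5 = 0.48.

C ≈ 0.48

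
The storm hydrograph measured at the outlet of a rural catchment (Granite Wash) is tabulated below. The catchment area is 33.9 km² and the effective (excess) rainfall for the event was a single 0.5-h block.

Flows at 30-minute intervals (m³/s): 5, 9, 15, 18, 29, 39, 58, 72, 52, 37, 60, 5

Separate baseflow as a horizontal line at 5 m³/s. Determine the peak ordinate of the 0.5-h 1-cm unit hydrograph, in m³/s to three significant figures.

Direct runoff: 0.0, 4.0, 10.0, 13.0, 24.0, 34.0, 53.0, 67.0, 47.0, 32.0, 55.0, 0.0 m³/s; ΣQ_DR = 339.0 m³/s, peak = 67.0 m³/s.
Runoff depth d = ΣQ_DR·Δt / A = 339.0 × 1800 / (33.9 km²) = 18.00 mm.
The 1-cm UH is the DRH scaled by (10 mm)/d, so U_p = 67.0 × 10/18.00 = 37.2 m³/s.

U_p ≈ 37.2 m³/s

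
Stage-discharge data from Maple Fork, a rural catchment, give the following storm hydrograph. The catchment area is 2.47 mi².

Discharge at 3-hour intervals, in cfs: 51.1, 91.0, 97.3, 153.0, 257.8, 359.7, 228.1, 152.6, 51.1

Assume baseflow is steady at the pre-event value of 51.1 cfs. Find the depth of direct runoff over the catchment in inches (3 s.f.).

d ≈ 1.85 in

Direct runoff: 0.0, 39.9, 46.2, 101.9, 206.7, 308.6, 177.0, 101.5, 0.0 cfs; ΣQ_DR = 981.8 cfs.
V = ΣQ_DR · Δt = 981.8 × 10800 s = 1.060 × 10^7 ft³.
Over A = 2.47 mi², depth = V / A = 1.85 in.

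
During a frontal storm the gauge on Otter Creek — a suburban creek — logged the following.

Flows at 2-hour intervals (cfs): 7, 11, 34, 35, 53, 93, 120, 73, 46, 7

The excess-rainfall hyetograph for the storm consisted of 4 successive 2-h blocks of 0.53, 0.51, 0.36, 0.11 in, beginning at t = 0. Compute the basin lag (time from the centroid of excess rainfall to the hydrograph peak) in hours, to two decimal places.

t_L ≈ 8.93 h

Centroid of excess rainfall: t_c = Σ P_i·t̄_i / ΣP_i = 3.0662 h (block centres at 1, 3, 5, 7 h).
Hydrograph peak occurs at t = 12 h, so basin lag t_L = 12 − 3.0662 = 8.93 h.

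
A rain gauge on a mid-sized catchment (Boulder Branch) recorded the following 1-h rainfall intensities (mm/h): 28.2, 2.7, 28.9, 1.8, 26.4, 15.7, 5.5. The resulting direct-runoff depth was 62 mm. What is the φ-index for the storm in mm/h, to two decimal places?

φ ≈ 9.30 mm/h

Only the 4 blocks with intensity above φ contribute runoff: 28.2, 28.9, 26.4, 15.7 mm/h.
Σ(I−φ)·Δt = d  ⇒  (28.2+28.9+26.4+15.7 − 4φ)·1 = 62
φ = (99.20 − 62/1) / 4 = 9.30 mm/h.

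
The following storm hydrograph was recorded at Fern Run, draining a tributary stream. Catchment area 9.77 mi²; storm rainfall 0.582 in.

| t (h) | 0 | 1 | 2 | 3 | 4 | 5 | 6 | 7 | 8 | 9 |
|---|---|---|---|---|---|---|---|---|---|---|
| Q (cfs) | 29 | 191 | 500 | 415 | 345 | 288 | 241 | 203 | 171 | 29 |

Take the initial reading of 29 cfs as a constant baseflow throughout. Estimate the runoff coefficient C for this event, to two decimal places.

C ≈ 0.58

ΣQ_DR = 2122 cfs; V = ΣQ_DR·Δt = 7.639 × 10^6 ft³.
Runoff depth d = V / A = 0.3366 in.
C = d / P = 0.3366 / 0.582 = 0.58.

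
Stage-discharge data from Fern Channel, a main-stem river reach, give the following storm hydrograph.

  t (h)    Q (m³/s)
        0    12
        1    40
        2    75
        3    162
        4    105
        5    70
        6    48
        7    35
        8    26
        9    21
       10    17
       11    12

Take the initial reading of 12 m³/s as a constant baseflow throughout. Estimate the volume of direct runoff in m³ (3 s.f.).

Direct-runoff ordinates (Q − Q_b): 0.0, 28.0, 63.0, 150.0, 93.0, 58.0, 36.0, 23.0, 14.0, 9.0, 5.0, 0.0 m³/s.
ΣQ_DR = 479.0 m³/s.
With Δt = 1 h = 3600 s, V = ΣQ_DR · Δt = 479.0 × 3600 = 1.72 × 10^6 m³.

V ≈ 1.72 × 10^6 m³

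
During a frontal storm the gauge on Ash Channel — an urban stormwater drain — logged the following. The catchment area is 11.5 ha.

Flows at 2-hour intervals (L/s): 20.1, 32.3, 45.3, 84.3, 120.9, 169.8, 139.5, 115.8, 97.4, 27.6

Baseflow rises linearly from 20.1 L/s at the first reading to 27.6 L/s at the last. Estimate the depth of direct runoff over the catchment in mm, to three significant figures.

Direct runoff: 0.00, 11.37, 23.53, 61.70, 97.47, 145.53, 114.40, 89.87, 70.63, 0.00 L/s; ΣQ_DR = 614.5 L/s.
V = ΣQ_DR · Δt = 614.5 × 7200 s = 4.424 × 10^6 L.
Over A = 11.5 ha, depth = V / A = 38.5 mm.

d ≈ 38.5 mm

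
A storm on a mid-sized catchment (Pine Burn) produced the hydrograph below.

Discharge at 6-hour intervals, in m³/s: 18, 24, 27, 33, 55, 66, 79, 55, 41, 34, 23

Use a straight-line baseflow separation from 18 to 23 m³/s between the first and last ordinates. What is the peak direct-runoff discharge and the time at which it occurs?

Q_p = 58.00 m³/s at t = 36 h

Subtracting baseflow gives direct-runoff ordinates: 0.00, 5.50, 8.00, 13.50, 35.00, 45.50, 58.00, 33.50, 19.00, 11.50, 0.00 m³/s.
The maximum is 58.00 m³/s, occurring at the reading for t = 36 h.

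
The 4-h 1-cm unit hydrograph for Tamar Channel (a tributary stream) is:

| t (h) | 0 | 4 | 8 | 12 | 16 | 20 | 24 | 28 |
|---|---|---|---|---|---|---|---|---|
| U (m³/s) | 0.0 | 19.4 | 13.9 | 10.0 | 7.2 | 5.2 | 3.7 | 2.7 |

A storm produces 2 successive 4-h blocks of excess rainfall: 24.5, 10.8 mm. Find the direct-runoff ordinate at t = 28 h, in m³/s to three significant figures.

By discrete convolution, Q_j = Σ (P_i / 10 mm) · U_{j−i}.
At t = 28 h (j=7): Q = (24.5/10)·2.7 + (10.8/10)·3.7 = 10.6 m³/s.

Q ≈ 10.6 m³/s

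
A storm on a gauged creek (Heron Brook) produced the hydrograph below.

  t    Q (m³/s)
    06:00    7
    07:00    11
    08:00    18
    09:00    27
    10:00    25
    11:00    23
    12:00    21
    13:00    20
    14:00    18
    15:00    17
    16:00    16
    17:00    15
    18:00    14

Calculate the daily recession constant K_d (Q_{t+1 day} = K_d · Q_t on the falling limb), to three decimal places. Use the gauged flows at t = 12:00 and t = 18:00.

Between t = 12:00 and t = 18:00 the flow falls from 21 to 14 m³/s over 6×1 h = 6 h.
Per-interval ratio K = (14/21)^(1/6) = 0.9347; K_d = K^(24/1) = 0.198.

K_d ≈ 0.198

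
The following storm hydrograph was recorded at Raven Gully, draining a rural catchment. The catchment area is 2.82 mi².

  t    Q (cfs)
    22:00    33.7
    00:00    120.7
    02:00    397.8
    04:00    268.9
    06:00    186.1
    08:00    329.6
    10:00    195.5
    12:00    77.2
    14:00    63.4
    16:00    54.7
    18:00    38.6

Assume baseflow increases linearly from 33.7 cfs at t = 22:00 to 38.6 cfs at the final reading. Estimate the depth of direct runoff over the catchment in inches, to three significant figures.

Direct runoff: 0.00, 86.51, 363.12, 233.73, 150.44, 293.45, 158.86, 40.07, 25.78, 16.59, 0.00 cfs; ΣQ_DR = 1369 cfs.
V = ΣQ_DR · Δt = 1369 × 7200 s = 9.854 × 10^6 ft³.
Over A = 2.82 mi², depth = V / A = 1.50 in.

d ≈ 1.50 in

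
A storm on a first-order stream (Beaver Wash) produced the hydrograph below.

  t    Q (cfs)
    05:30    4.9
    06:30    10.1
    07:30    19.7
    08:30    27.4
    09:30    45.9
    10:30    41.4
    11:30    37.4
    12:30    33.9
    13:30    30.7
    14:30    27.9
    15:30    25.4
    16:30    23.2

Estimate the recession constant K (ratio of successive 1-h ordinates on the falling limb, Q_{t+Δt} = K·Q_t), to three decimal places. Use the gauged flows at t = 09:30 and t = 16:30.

Using the recession-limb readings at t = 09:30 and t = 16:30: Q falls from 45.9 to 23.2 cfs over 7 intervals.
K = (Q₂/Q₁)^(1/7) = (23.2/45.9)^(1/7) = 0.907.

K ≈ 0.907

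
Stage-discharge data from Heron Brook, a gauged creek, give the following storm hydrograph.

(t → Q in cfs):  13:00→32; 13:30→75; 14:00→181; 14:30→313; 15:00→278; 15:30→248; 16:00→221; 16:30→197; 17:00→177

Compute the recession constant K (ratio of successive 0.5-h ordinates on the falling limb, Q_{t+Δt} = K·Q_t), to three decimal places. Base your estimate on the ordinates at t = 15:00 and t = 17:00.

Using the recession-limb readings at t = 15:00 and t = 17:00: Q falls from 278 to 177 cfs over 4 intervals.
K = (Q₂/Q₁)^(1/4) = (177/278)^(1/4) = 0.893.

K ≈ 0.893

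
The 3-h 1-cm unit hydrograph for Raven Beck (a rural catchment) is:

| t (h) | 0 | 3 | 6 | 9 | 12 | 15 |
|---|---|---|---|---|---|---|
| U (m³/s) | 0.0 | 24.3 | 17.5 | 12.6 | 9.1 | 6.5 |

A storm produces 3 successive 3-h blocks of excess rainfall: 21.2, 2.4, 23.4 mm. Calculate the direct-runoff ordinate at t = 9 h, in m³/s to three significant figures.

By discrete convolution, Q_j = Σ (P_i / 10 mm) · U_{j−i}.
At t = 9 h (j=3): Q = (21.2/10)·12.6 + (2.4/10)·17.5 + (23.4/10)·24.3 = 87.8 m³/s.

Q ≈ 87.8 m³/s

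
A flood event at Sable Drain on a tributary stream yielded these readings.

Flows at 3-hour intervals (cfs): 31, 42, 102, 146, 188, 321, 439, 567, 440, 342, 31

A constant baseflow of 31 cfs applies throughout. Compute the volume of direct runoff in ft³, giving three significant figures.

V ≈ 2.49 × 10^7 ft³

Direct-runoff ordinates (Q − Q_b): 0.0, 11.0, 71.0, 115.0, 157.0, 290.0, 408.0, 536.0, 409.0, 311.0, 0.0 cfs.
ΣQ_DR = 2308 cfs.
With Δt = 3 h = 10800 s, V = ΣQ_DR · Δt = 2308 × 10800 = 2.49 × 10^7 ft³.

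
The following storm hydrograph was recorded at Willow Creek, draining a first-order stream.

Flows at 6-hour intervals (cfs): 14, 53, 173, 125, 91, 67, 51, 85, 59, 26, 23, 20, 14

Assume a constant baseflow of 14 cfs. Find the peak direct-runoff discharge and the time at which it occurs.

Q_p = 159.0 cfs at t = 12 h

Subtracting baseflow gives direct-runoff ordinates: 0.0, 39.0, 159.0, 111.0, 77.0, 53.0, 37.0, 71.0, 45.0, 12.0, 9.0, 6.0, 0.0 cfs.
The maximum is 159.0 cfs, occurring at the reading for t = 12 h.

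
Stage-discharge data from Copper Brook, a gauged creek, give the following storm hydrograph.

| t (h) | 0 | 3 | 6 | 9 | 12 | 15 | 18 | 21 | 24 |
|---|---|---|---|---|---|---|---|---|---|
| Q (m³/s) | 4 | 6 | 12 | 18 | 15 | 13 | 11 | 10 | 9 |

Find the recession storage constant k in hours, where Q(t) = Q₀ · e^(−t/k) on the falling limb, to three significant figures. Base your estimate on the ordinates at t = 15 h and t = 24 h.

On the falling limb, Q drops from 13 to 9 m³/s between t = 15 h and t = 24 h (Δt = 9 h).
k = −Δt / ln(Q₂/Q₁) = −9 / ln(9/13) = 24.5 h.

k ≈ 24.5 h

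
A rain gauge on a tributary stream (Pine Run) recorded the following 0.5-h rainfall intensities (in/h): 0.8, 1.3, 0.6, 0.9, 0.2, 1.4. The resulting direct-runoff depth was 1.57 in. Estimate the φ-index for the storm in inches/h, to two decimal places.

Only the 5 blocks with intensity above φ contribute runoff: 0.8, 1.3, 0.6, 0.9, 1.4 in/h.
Σ(I−φ)·Δt = d  ⇒  (0.8+1.3+0.6+0.9+1.4 − 5φ)·0.5 = 1.57
φ = (5.000 − 1.57/0.5) / 5 = 0.37 in/h.

φ ≈ 0.37 in/h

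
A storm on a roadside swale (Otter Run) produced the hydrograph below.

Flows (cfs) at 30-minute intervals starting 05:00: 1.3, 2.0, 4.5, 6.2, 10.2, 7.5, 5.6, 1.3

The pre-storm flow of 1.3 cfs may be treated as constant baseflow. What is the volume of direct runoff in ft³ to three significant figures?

Direct-runoff ordinates (Q − Q_b): 0.0, 0.7, 3.2, 4.9, 8.9, 6.2, 4.3, 0.0 cfs.
ΣQ_DR = 28.20 cfs.
With Δt = 0.5 h = 1800 s, V = ΣQ_DR · Δt = 28.20 × 1800 = 50800 ft³.

V ≈ 50800 ft³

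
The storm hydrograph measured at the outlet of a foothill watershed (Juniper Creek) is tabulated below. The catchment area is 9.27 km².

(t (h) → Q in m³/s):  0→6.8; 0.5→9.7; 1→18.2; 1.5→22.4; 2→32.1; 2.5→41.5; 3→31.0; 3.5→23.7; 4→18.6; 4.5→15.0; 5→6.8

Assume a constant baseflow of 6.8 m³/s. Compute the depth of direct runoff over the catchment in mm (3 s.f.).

d ≈ 29.3 mm

Direct runoff: 0.0, 2.9, 11.4, 15.6, 25.3, 34.7, 24.2, 16.9, 11.8, 8.2, 0.0 m³/s; ΣQ_DR = 151.0 m³/s.
V = ΣQ_DR · Δt = 151.0 × 1800 s = 2.718 × 10^5 m³.
Over A = 9.27 km², depth = V / A = 29.3 mm.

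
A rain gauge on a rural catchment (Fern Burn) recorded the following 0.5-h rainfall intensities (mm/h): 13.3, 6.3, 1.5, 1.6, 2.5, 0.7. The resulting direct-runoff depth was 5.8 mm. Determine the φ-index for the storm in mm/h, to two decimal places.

Only the 2 blocks with intensity above φ contribute runoff: 13.3, 6.3 mm/h.
Σ(I−φ)·Δt = d  ⇒  (13.3+6.3 − 2φ)·0.5 = 5.8
φ = (19.60 − 5.8/0.5) / 2 = 4.00 mm/h.

φ ≈ 4.00 mm/h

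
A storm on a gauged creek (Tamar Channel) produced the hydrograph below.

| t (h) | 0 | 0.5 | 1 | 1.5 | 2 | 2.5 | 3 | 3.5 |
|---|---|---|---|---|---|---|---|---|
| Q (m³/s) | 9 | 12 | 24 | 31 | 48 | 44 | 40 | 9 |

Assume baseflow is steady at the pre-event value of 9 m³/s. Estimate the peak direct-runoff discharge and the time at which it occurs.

Subtracting baseflow gives direct-runoff ordinates: 0.0, 3.0, 15.0, 22.0, 39.0, 35.0, 31.0, 0.0 m³/s.
The maximum is 39.0 m³/s, occurring at the reading for t = 2 h.

Q_p = 39.0 m³/s at t = 2 h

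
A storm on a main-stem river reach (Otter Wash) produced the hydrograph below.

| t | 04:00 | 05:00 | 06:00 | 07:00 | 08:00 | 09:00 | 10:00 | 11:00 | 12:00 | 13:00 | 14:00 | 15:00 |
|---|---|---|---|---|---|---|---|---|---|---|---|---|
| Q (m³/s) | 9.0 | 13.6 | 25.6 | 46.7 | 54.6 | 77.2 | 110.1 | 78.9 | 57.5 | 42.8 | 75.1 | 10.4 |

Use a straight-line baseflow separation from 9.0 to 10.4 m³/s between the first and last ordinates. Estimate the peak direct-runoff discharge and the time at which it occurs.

Q_p = 100.34 m³/s at t = 10:00

Subtracting baseflow gives direct-runoff ordinates: 0.00, 4.47, 16.35, 37.32, 45.09, 67.56, 100.34, 69.01, 47.48, 32.65, 64.83, 0.00 m³/s.
The maximum is 100.34 m³/s, occurring at the reading for t = 10:00.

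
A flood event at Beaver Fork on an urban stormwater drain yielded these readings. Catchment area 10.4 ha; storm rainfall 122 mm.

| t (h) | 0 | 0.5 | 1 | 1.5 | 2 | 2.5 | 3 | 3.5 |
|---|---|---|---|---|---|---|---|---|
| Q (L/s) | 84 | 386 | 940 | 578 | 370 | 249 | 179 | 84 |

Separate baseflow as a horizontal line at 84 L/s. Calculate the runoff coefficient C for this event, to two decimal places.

ΣQ_DR = 2198 L/s; V = ΣQ_DR·Δt = 3.956 × 10^6 L.
Runoff depth d = V / A = 38.04 mm.
C = d / P = 38.04 / 122 = 0.31.

C ≈ 0.31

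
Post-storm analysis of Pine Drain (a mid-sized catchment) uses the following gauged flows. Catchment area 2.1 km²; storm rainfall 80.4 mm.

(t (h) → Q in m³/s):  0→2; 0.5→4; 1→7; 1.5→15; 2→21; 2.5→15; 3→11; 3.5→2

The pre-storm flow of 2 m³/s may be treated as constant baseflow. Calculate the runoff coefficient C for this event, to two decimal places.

C ≈ 0.65

ΣQ_DR = 61.00 m³/s; V = ΣQ_DR·Δt = 1.098 × 10^5 m³.
Runoff depth d = V / A = 52.29 mm.
C = d / P = 52.29 / 80.4 = 0.65.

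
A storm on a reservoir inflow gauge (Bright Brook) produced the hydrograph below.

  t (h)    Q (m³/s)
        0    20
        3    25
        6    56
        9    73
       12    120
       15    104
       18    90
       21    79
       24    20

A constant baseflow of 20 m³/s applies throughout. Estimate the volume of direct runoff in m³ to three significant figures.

Direct-runoff ordinates (Q − Q_b): 0.0, 5.0, 36.0, 53.0, 100.0, 84.0, 70.0, 59.0, 0.0 m³/s.
ΣQ_DR = 407.0 m³/s.
With Δt = 3 h = 10800 s, V = ΣQ_DR · Δt = 407.0 × 10800 = 4.40 × 10^6 m³.

V ≈ 4.40 × 10^6 m³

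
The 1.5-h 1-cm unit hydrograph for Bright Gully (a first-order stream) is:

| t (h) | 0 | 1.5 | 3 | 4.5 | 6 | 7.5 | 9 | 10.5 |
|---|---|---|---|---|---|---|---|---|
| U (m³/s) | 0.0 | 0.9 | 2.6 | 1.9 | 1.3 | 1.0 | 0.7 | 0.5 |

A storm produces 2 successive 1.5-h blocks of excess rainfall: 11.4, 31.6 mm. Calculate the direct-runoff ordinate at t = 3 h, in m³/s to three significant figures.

Q ≈ 5.81 m³/s

By discrete convolution, Q_j = Σ (P_i / 10 mm) · U_{j−i}.
At t = 3 h (j=2): Q = (11.4/10)·2.6 + (31.6/10)·0.9 = 5.81 m³/s.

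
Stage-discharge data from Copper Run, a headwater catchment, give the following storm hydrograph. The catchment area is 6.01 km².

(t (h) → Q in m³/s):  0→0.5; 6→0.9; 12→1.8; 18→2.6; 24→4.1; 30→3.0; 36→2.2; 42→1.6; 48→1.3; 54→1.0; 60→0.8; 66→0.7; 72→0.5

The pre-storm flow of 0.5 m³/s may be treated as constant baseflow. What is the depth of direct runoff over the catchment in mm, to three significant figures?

Direct runoff: 0.0, 0.4, 1.3, 2.1, 3.6, 2.5, 1.7, 1.1, 0.8, 0.5, 0.3, 0.2, 0.0 m³/s; ΣQ_DR = 14.50 m³/s.
V = ΣQ_DR · Δt = 14.50 × 21600 s = 3.132 × 10^5 m³.
Over A = 6.01 km², depth = V / A = 52.1 mm.

d ≈ 52.1 mm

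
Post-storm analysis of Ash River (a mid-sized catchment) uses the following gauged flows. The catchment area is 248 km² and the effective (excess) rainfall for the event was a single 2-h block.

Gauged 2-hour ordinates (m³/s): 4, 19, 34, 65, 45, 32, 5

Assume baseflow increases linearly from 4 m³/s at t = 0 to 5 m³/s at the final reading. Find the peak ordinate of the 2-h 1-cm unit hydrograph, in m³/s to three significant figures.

Direct runoff: 0.00, 14.83, 29.67, 60.50, 40.33, 27.17, 0.00 m³/s; ΣQ_DR = 172.5 m³/s, peak = 60.50 m³/s.
Runoff depth d = ΣQ_DR·Δt / A = 172.5 × 7200 / (248 km²) = 5.008 mm.
The 1-cm UH is the DRH scaled by (10 mm)/d, so U_p = 60.50 × 10/5.008 = 121 m³/s.

U_p ≈ 121 m³/s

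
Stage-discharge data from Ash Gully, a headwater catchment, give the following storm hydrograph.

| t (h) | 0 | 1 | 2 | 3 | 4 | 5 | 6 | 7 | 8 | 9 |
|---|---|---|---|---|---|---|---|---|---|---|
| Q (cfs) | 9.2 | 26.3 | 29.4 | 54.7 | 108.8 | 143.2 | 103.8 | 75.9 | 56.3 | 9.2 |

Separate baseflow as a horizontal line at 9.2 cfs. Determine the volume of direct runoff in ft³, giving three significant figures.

Direct-runoff ordinates (Q − Q_b): 0.0, 17.1, 20.2, 45.5, 99.6, 134.0, 94.6, 66.7, 47.1, 0.0 cfs.
ΣQ_DR = 524.8 cfs.
With Δt = 1 h = 3600 s, V = ΣQ_DR · Δt = 524.8 × 3600 = 1.89 × 10^6 ft³.

V ≈ 1.89 × 10^6 ft³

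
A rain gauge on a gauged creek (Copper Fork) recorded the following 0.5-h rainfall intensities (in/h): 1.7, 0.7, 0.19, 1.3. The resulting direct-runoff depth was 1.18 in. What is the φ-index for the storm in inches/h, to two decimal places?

Only the 3 blocks with intensity above φ contribute runoff: 1.7, 0.7, 1.3 in/h.
Σ(I−φ)·Δt = d  ⇒  (1.7+0.7+1.3 − 3φ)·0.5 = 1.18
φ = (3.700 − 1.18/0.5) / 3 = 0.45 in/h.

φ ≈ 0.45 in/h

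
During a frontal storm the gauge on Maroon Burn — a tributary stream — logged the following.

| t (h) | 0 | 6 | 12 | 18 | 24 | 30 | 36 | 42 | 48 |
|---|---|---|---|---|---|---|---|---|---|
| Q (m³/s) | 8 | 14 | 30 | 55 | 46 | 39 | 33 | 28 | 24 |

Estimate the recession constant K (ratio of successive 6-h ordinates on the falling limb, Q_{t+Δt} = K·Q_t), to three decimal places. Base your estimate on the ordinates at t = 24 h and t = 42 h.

Using the recession-limb readings at t = 24 h and t = 42 h: Q falls from 46 to 28 m³/s over 3 intervals.
K = (Q₂/Q₁)^(1/3) = (28/46)^(1/3) = 0.847.

K ≈ 0.847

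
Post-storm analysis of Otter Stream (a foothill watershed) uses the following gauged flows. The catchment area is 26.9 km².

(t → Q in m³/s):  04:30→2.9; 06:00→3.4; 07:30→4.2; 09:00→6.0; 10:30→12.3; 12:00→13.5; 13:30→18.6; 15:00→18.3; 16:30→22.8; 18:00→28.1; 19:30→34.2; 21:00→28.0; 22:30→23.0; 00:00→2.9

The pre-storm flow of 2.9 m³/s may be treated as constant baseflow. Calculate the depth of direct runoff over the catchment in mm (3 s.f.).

d ≈ 35.7 mm

Direct runoff: 0.0, 0.5, 1.3, 3.1, 9.4, 10.6, 15.7, 15.4, 19.9, 25.2, 31.3, 25.1, 20.1, 0.0 m³/s; ΣQ_DR = 177.6 m³/s.
V = ΣQ_DR · Δt = 177.6 × 5400 s = 9.590 × 10^5 m³.
Over A = 26.9 km², depth = V / A = 35.7 mm.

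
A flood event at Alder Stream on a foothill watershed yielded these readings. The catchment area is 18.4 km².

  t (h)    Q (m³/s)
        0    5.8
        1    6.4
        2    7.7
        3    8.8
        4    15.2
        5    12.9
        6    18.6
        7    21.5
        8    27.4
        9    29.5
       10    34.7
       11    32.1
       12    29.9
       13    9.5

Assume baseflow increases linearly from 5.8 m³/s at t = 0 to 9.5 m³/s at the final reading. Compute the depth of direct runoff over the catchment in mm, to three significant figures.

d ≈ 29.9 mm

Direct runoff: 0.00, 0.32, 1.33, 2.15, 8.26, 5.68, 11.09, 13.71, 19.32, 21.14, 26.05, 23.17, 20.68, 0.00 m³/s; ΣQ_DR = 152.9 m³/s.
V = ΣQ_DR · Δt = 152.9 × 3600 s = 5.504 × 10^5 m³.
Over A = 18.4 km², depth = V / A = 29.9 mm.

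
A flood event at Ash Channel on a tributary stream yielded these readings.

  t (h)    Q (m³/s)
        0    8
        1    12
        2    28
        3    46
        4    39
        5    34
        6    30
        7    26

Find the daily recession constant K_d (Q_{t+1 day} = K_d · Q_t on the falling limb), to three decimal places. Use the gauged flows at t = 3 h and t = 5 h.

Between t = 3 h and t = 5 h the flow falls from 46 to 34 m³/s over 2×1 h = 2 h.
Per-interval ratio K = (34/46)^(1/2) = 0.8597; K_d = K^(24/1) = 0.027.

K_d ≈ 0.027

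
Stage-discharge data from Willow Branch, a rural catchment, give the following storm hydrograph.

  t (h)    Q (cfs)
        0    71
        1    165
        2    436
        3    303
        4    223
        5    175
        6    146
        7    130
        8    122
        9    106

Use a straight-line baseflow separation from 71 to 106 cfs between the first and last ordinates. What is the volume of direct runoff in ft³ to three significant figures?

Direct-runoff ordinates (Q − Q_b): 0.00, 90.11, 357.22, 220.33, 136.44, 84.56, 51.67, 31.78, 19.89, 0.00 cfs.
ΣQ_DR = 992.0 cfs.
With Δt = 1 h = 3600 s, V = ΣQ_DR · Δt = 992.0 × 3600 = 3.57 × 10^6 ft³.

V ≈ 3.57 × 10^6 ft³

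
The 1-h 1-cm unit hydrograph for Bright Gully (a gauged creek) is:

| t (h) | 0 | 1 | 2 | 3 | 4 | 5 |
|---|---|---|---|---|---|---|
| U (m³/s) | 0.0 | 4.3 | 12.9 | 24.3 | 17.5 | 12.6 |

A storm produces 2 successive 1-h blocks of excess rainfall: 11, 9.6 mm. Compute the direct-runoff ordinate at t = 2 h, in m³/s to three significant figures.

By discrete convolution, Q_j = Σ (P_i / 10 mm) · U_{j−i}.
At t = 2 h (j=2): Q = (11/10)·12.9 + (9.6/10)·4.3 = 18.3 m³/s.

Q ≈ 18.3 m³/s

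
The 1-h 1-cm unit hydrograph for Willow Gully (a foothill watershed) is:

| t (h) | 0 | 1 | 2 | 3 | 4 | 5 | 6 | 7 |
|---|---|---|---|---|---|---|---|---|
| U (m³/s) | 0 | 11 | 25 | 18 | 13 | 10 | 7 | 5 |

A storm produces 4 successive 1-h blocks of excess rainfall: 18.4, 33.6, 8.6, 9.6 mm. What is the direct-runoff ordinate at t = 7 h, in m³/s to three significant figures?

By discrete convolution, Q_j = Σ (P_i / 10 mm) · U_{j−i}.
At t = 7 h (j=7): Q = (18.4/10)·5 + (33.6/10)·7 + (8.6/10)·10 + (9.6/10)·13 = 53.8 m³/s.

Q ≈ 53.8 m³/s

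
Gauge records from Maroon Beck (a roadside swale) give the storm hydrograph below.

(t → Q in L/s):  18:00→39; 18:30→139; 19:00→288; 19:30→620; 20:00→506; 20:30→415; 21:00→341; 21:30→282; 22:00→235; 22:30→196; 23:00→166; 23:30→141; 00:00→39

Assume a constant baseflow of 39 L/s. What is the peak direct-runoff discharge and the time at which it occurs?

Q_p = 581.0 L/s at t = 19:30

Subtracting baseflow gives direct-runoff ordinates: 0.0, 100.0, 249.0, 581.0, 467.0, 376.0, 302.0, 243.0, 196.0, 157.0, 127.0, 102.0, 0.0 L/s.
The maximum is 581.0 L/s, occurring at the reading for t = 19:30.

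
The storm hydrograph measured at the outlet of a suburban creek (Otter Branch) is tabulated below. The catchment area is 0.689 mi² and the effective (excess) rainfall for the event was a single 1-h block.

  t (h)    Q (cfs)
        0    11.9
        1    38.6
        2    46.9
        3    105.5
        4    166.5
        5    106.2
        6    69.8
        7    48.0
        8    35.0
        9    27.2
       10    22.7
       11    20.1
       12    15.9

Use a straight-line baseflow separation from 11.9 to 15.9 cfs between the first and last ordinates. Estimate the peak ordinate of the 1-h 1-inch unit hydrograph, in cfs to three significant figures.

Direct runoff: 0.00, 26.37, 34.33, 92.60, 153.27, 92.63, 55.90, 33.77, 20.43, 12.30, 7.47, 4.53, 0.00 cfs; ΣQ_DR = 533.6 cfs, peak = 153.27 cfs.
Runoff depth d = ΣQ_DR·Δt / A = 533.6 × 3600 / (0.689 mi²) = 1.200 in.
The 1-inch UH is the DRH scaled by (1 in)/d, so U_p = 153.27 × 1/1.200 = 128 cfs.

U_p ≈ 128 cfs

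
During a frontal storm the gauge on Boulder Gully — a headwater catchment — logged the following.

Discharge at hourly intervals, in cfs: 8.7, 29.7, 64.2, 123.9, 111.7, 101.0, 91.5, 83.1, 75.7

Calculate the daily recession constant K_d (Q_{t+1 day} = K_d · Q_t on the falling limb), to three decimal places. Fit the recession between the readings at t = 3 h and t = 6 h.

Between t = 3 h and t = 6 h the flow falls from 123.9 to 91.5 cfs over 3×1 h = 3 h.
Per-interval ratio K = (91.5/123.9)^(1/3) = 0.9039; K_d = K^(24/1) = 0.088.

K_d ≈ 0.088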